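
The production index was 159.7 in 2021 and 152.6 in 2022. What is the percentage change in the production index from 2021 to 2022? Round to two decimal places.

-4.45%

Change = (152.6 − 159.7) / 159.7 × 100
       = -7.1 / 159.7 × 100 = -4.4458%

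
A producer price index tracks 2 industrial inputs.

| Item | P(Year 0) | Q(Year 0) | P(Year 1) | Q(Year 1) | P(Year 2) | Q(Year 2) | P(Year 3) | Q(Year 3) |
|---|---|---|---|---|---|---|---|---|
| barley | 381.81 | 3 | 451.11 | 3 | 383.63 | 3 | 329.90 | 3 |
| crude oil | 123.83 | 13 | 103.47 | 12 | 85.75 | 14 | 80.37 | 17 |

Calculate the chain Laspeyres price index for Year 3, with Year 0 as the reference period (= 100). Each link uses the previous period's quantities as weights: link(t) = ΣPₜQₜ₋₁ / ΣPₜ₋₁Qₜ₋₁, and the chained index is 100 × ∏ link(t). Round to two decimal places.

Link Year 0→Year 1:
ΣP(Year 1)Q(Year 0) = 451.11×3 + 103.47×13 = 1353.33 + 1345.11 = 2698.44
ΣP(Year 0)Q(Year 0) = 381.81×3 + 123.83×13 = 1145.43 + 1609.79 = 2755.22
link = 2698.44/2755.22 = 0.979392
Link Year 1→Year 2:
ΣP(Year 2)Q(Year 1) = 383.63×3 + 85.75×12 = 1150.89 + 1029 = 2179.89
ΣP(Year 1)Q(Year 1) = 451.11×3 + 103.47×12 = 1353.33 + 1241.64 = 2594.97
link = 2179.89/2594.97 = 0.840044
Link Year 2→Year 3:
ΣP(Year 3)Q(Year 2) = 329.90×3 + 80.37×14 = 989.7 + 1125.18 = 2114.88
ΣP(Year 2)Q(Year 2) = 383.63×3 + 85.75×14 = 1150.89 + 1200.5 = 2351.39
link = 2114.88/2351.39 = 0.899417
Chained index = 100 × 0.979392 × 0.840044 × 0.899417 = 73.9980

74.00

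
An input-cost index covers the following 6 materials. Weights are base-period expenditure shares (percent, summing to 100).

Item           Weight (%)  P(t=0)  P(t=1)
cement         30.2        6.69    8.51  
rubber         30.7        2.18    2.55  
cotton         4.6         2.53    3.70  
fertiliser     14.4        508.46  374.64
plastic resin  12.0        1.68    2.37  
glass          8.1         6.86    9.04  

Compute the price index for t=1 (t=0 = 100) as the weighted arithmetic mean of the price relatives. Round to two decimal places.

cement: 30.2 × (8.51/6.69) = 30.2 × 1.272048 = 38.4158
rubber: 30.7 × (2.55/2.18) = 30.7 × 1.169725 = 35.9106
cotton: 4.6 × (3.70/2.53) = 4.6 × 1.462451 = 6.7273
fertiliser: 14.4 × (374.64/508.46) = 14.4 × 0.736813 = 10.6101
plastic resin: 12.0 × (2.37/1.68) = 12.0 × 1.410714 = 16.9286
glass: 8.1 × (9.04/6.86) = 8.1 × 1.317784 = 10.6741
Index = Σ wᵢ·(p₁ᵢ/p₀ᵢ) = 38.4158 + 35.9106 + 6.7273 + 10.6101 + 16.9286 + 10.6741 = 119.2664

119.27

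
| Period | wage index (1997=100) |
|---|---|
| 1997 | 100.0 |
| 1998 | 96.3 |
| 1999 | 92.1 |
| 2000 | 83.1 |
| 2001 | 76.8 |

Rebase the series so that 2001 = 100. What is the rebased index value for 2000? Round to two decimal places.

Rebased(2000) = 83.1 / 76.8 × 100 = 108.2031

108.20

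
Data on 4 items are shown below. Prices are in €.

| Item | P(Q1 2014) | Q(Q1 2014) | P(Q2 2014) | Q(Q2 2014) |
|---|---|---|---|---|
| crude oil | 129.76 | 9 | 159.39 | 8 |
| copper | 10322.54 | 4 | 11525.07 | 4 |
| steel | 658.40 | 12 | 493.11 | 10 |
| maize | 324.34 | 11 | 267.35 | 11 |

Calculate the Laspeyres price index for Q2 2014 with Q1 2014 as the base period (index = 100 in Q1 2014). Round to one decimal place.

104.6

Laspeyres price index uses base-period quantities as weights.
ΣP(Q2 2014)·Q(Q1 2014) = 159.39×9 + 11525.07×4 + 493.11×12 + 267.35×11 = 1434.51 + 46100.28 + 5917.32 + 2940.85 = 56392.96
ΣP(Q1 2014)·Q(Q1 2014) = 129.76×9 + 10322.54×4 + 658.40×12 + 324.34×11 = 1167.84 + 41290.16 + 7900.8 + 3567.74 = 53926.54
Index = 56392.96 / 53926.54 × 100 = 104.5737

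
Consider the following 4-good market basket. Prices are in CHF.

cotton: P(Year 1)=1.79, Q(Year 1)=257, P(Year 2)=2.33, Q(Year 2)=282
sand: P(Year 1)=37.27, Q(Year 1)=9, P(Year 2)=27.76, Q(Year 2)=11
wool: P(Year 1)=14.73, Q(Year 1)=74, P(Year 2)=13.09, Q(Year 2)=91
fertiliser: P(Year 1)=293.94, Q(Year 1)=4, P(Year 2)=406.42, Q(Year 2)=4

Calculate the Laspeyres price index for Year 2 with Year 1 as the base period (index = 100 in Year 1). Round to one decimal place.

112.5

Laspeyres price index uses base-period quantities as weights.
ΣP(Year 2)·Q(Year 1) = 2.33×257 + 27.76×9 + 13.09×74 + 406.42×4 = 598.81 + 249.84 + 968.66 + 1625.68 = 3442.99
ΣP(Year 1)·Q(Year 1) = 1.79×257 + 37.27×9 + 14.73×74 + 293.94×4 = 460.03 + 335.43 + 1090.02 + 1175.76 = 3061.24
Index = 3442.99 / 3061.24 × 100 = 112.4704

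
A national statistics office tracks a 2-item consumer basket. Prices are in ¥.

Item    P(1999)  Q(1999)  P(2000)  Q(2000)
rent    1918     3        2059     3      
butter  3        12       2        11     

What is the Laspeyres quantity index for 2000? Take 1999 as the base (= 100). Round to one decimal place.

Laspeyres quantity index uses base-period prices as weights.
ΣP(1999)·Q(2000) = 1918×3 + 3×11 = 5754 + 33 = 5787
ΣP(1999)·Q(1999) = 1918×3 + 3×12 = 5754 + 36 = 5790
Index = 5787 / 5790 × 100 = 99.9482

99.9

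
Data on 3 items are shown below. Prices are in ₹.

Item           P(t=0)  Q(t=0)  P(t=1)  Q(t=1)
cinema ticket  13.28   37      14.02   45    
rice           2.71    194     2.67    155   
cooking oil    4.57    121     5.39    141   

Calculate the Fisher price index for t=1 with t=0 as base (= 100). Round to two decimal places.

108.08

Laspeyres component (base-period weights):
ΣP(t=1)Q(t=0) = 14.02×37 + 2.67×194 + 5.39×121 = 518.74 + 517.98 + 652.19 = 1688.91
ΣP(t=0)Q(t=0) = 13.28×37 + 2.71×194 + 4.57×121 = 491.36 + 525.74 + 552.97 = 1570.07
L = 1688.91 / 1570.07 × 100 = 107.5691
Paasche component (current-period weights):
ΣP(t=1)Q(t=1) = 14.02×45 + 2.67×155 + 5.39×141 = 630.9 + 413.85 + 759.99 = 1804.74
ΣP(t=0)Q(t=1) = 13.28×45 + 2.71×155 + 4.57×141 = 597.6 + 420.05 + 644.37 = 1662.02
P = 1804.74 / 1662.02 × 100 = 108.5871
Fisher = √(L × P) = √(107.5691 × 108.5871) = 108.0769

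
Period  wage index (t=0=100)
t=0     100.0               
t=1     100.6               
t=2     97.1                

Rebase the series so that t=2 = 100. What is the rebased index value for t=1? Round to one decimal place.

Rebased(t=1) = 100.6 / 97.1 × 100 = 103.6045

103.6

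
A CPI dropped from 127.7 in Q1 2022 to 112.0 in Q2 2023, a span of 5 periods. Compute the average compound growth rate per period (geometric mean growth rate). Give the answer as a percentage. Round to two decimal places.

Growth factor = (112.0/127.7)^(1/5) = (0.877056)^(1/5) = 0.974104
Growth rate = 0.974104 − 1 = -0.025896 = -2.5896%

-2.59%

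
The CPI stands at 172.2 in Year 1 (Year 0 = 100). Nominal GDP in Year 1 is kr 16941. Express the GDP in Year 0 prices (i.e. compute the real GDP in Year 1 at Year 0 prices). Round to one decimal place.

9838.0

Real = Nominal ÷ (Index/100) = 16941 ÷ (172.2/100)
     = 16941 ÷ 1.722 = 9837.9791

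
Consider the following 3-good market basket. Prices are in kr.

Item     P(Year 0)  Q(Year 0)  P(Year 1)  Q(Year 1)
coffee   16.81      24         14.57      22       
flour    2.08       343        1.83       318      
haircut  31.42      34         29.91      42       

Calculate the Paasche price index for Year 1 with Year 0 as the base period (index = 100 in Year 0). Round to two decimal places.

91.82

Paasche price index uses current-period quantities as weights.
ΣP(Year 1)·Q(Year 1) = 14.57×22 + 1.83×318 + 29.91×42 = 320.54 + 581.94 + 1256.22 = 2158.7
ΣP(Year 0)·Q(Year 1) = 16.81×22 + 2.08×318 + 31.42×42 = 369.82 + 661.44 + 1319.64 = 2350.9
Index = 2158.7 / 2350.9 × 100 = 91.8244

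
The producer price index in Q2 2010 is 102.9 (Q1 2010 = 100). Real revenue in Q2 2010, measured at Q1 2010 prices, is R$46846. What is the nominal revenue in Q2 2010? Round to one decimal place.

48204.5

Nominal = Real × (Index/100) = 46846 × (102.9/100)
        = 46846 × 1.029 = 48204.5340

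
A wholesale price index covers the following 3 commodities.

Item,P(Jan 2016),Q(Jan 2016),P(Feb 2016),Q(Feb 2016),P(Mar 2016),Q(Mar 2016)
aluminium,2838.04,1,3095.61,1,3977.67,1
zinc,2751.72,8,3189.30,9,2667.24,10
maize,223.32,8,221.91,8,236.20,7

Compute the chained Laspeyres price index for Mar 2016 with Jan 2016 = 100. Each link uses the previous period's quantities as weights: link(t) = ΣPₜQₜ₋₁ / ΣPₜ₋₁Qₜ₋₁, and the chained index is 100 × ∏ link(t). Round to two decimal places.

Link Jan 2016→Feb 2016:
ΣP(Feb 2016)Q(Jan 2016) = 3095.61×1 + 3189.30×8 + 221.91×8 = 3095.61 + 25514.4 + 1775.28 = 30385.29
ΣP(Jan 2016)Q(Jan 2016) = 2838.04×1 + 2751.72×8 + 223.32×8 = 2838.04 + 22013.76 + 1786.56 = 26638.36
link = 30385.29/26638.36 = 1.140659
Link Feb 2016→Mar 2016:
ΣP(Mar 2016)Q(Feb 2016) = 3977.67×1 + 2667.24×9 + 236.20×8 = 3977.67 + 24005.16 + 1889.6 = 29872.43
ΣP(Feb 2016)Q(Feb 2016) = 3095.61×1 + 3189.30×9 + 221.91×8 = 3095.61 + 28703.7 + 1775.28 = 33574.59
link = 29872.43/33574.59 = 0.889733
Chained index = 100 × 1.140659 × 0.889733 = 101.4882

101.49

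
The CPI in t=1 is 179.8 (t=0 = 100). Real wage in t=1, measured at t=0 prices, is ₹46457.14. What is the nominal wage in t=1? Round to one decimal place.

83529.9

Nominal = Real × (Index/100) = 46457.14 × (179.8/100)
        = 46457.14 × 1.798 = 83529.9377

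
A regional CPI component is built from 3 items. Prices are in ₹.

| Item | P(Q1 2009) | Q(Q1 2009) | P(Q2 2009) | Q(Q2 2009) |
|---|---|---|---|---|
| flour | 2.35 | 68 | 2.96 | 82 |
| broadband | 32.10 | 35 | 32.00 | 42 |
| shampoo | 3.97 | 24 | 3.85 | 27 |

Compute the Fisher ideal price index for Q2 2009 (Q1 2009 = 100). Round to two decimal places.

Laspeyres component (base-period weights):
ΣP(Q2 2009)Q(Q1 2009) = 2.96×68 + 32.00×35 + 3.85×24 = 201.28 + 1120 + 92.4 = 1413.68
ΣP(Q1 2009)Q(Q1 2009) = 2.35×68 + 32.10×35 + 3.97×24 = 159.8 + 1123.5 + 95.28 = 1378.58
L = 1413.68 / 1378.58 × 100 = 102.5461
Paasche component (current-period weights):
ΣP(Q2 2009)Q(Q2 2009) = 2.96×82 + 32.00×42 + 3.85×27 = 242.72 + 1344 + 103.95 = 1690.67
ΣP(Q1 2009)Q(Q2 2009) = 2.35×82 + 32.10×42 + 3.97×27 = 192.7 + 1348.2 + 107.19 = 1648.09
P = 1690.67 / 1648.09 × 100 = 102.5836
Fisher = √(L × P) = √(102.5461 × 102.5836) = 102.5648

102.56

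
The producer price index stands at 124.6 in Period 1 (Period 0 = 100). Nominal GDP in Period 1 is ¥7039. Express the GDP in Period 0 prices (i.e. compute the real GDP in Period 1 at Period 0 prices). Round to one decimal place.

Real = Nominal ÷ (Index/100) = 7039 ÷ (124.6/100)
     = 7039 ÷ 1.246 = 5649.2777

5649.3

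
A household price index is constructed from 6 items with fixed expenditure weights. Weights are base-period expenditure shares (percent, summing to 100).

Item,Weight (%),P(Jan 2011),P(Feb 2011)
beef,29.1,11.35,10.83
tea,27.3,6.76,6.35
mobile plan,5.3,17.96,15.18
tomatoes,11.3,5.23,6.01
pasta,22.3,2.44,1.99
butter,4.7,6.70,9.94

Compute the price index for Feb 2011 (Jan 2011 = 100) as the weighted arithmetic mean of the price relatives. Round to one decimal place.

beef: 29.1 × (10.83/11.35) = 29.1 × 0.954185 = 27.7668
tea: 27.3 × (6.35/6.76) = 27.3 × 0.939349 = 25.6442
mobile plan: 5.3 × (15.18/17.96) = 5.3 × 0.845212 = 4.4796
tomatoes: 11.3 × (6.01/5.23) = 11.3 × 1.149140 = 12.9853
pasta: 22.3 × (1.99/2.44) = 22.3 × 0.815574 = 18.1873
butter: 4.7 × (9.94/6.70) = 4.7 × 1.483582 = 6.9728
Index = Σ wᵢ·(p₁ᵢ/p₀ᵢ) = 27.7668 + 25.6442 + 4.4796 + 12.9853 + 18.1873 + 6.9728 = 96.0360

96.0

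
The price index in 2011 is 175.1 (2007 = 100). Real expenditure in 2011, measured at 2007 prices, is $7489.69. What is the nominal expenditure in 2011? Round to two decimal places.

13114.45

Nominal = Real × (Index/100) = 7489.69 × (175.1/100)
        = 7489.69 × 1.751 = 13114.4472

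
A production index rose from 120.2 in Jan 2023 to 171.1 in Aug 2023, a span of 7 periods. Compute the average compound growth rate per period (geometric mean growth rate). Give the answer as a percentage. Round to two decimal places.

5.17%

Growth factor = (171.1/120.2)^(1/7) = (1.423461)^(1/7) = 1.051735
Growth rate = 1.051735 − 1 = 0.051735 = 5.1735%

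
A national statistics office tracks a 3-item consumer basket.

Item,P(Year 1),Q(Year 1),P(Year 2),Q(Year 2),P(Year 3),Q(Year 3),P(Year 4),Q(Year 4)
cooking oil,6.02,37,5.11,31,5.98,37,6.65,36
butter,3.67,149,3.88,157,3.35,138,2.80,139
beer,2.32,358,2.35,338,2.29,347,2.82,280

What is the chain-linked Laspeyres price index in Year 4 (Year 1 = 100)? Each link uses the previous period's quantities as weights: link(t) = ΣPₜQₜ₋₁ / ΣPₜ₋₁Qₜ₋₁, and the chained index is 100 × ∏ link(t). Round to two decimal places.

Link Year 1→Year 2:
ΣP(Year 2)Q(Year 1) = 5.11×37 + 3.88×149 + 2.35×358 = 189.07 + 578.12 + 841.3 = 1608.49
ΣP(Year 1)Q(Year 1) = 6.02×37 + 3.67×149 + 2.32×358 = 222.74 + 546.83 + 830.56 = 1600.13
link = 1608.49/1600.13 = 1.005225
Link Year 2→Year 3:
ΣP(Year 3)Q(Year 2) = 5.98×31 + 3.35×157 + 2.29×338 = 185.38 + 525.95 + 774.02 = 1485.35
ΣP(Year 2)Q(Year 2) = 5.11×31 + 3.88×157 + 2.35×338 = 158.41 + 609.16 + 794.3 = 1561.87
link = 1485.35/1561.87 = 0.951007
Link Year 3→Year 4:
ΣP(Year 4)Q(Year 3) = 6.65×37 + 2.80×138 + 2.82×347 = 246.05 + 386.4 + 978.54 = 1610.99
ΣP(Year 3)Q(Year 3) = 5.98×37 + 3.35×138 + 2.29×347 = 221.26 + 462.3 + 794.63 = 1478.19
link = 1610.99/1478.19 = 1.089840
Chained index = 100 × 1.005225 × 0.951007 × 1.089840 = 104.1861

104.19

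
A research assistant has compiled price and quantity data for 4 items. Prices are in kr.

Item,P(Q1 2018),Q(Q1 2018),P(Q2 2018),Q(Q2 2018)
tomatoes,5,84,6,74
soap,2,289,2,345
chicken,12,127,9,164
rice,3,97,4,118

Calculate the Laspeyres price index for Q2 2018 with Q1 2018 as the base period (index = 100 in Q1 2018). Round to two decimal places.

Laspeyres price index uses base-period quantities as weights.
ΣP(Q2 2018)·Q(Q1 2018) = 6×84 + 2×289 + 9×127 + 4×97 = 504 + 578 + 1143 + 388 = 2613
ΣP(Q1 2018)·Q(Q1 2018) = 5×84 + 2×289 + 12×127 + 3×97 = 420 + 578 + 1524 + 291 = 2813
Index = 2613 / 2813 × 100 = 92.8902

92.89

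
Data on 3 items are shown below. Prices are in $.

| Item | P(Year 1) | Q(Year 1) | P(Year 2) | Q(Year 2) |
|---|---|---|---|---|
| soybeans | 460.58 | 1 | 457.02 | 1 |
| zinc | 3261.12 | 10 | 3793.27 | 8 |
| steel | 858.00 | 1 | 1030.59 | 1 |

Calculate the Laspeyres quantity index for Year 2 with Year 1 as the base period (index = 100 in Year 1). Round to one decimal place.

Laspeyres quantity index uses base-period prices as weights.
ΣP(Year 1)·Q(Year 2) = 460.58×1 + 3261.12×8 + 858.00×1 = 460.58 + 26088.96 + 858 = 27407.54
ΣP(Year 1)·Q(Year 1) = 460.58×1 + 3261.12×10 + 858.00×1 = 460.58 + 32611.2 + 858 = 33929.78
Index = 27407.54 / 33929.78 × 100 = 80.7772

80.8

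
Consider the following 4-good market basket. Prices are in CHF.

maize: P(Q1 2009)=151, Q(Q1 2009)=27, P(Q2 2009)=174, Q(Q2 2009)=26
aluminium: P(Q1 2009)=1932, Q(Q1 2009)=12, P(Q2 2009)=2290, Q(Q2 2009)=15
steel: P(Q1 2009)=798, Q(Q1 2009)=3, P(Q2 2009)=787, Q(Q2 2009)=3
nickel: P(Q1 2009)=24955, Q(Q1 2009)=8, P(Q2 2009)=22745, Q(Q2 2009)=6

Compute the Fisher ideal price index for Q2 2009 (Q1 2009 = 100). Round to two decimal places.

Laspeyres component (base-period weights):
ΣP(Q2 2009)Q(Q1 2009) = 174×27 + 2290×12 + 787×3 + 22745×8 = 4698 + 27480 + 2361 + 181960 = 216499
ΣP(Q1 2009)Q(Q1 2009) = 151×27 + 1932×12 + 798×3 + 24955×8 = 4077 + 23184 + 2394 + 199640 = 229295
L = 216499 / 229295 × 100 = 94.4194
Paasche component (current-period weights):
ΣP(Q2 2009)Q(Q2 2009) = 174×26 + 2290×15 + 787×3 + 22745×6 = 4524 + 34350 + 2361 + 136470 = 177705
ΣP(Q1 2009)Q(Q2 2009) = 151×26 + 1932×15 + 798×3 + 24955×6 = 3926 + 28980 + 2394 + 149730 = 185030
P = 177705 / 185030 × 100 = 96.0412
Fisher = √(L × P) = √(94.4194 × 96.0412) = 95.2268

95.23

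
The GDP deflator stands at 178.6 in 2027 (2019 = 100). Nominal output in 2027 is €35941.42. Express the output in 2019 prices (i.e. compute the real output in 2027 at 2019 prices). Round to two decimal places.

Real = Nominal ÷ (Index/100) = 35941.42 ÷ (178.6/100)
     = 35941.42 ÷ 1.786 = 20123.9754

20123.98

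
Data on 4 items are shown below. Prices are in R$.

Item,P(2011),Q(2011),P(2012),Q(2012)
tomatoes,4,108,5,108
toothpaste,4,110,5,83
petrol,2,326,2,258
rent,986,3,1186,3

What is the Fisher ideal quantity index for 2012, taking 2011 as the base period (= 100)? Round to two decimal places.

94.72

Laspeyres component (base-period weights):
ΣP(2011)Q(2012) = 4×108 + 4×83 + 2×258 + 986×3 = 432 + 332 + 516 + 2958 = 4238
ΣP(2011)Q(2011) = 4×108 + 4×110 + 2×326 + 986×3 = 432 + 440 + 652 + 2958 = 4482
L = 4238 / 4482 × 100 = 94.5560
Paasche component (current-period weights):
ΣP(2012)Q(2012) = 5×108 + 5×83 + 2×258 + 1186×3 = 540 + 415 + 516 + 3558 = 5029
ΣP(2012)Q(2011) = 5×108 + 5×110 + 2×326 + 1186×3 = 540 + 550 + 652 + 3558 = 5300
P = 5029 / 5300 × 100 = 94.8868
Fisher = √(L × P) = √(94.5560 × 94.8868) = 94.7213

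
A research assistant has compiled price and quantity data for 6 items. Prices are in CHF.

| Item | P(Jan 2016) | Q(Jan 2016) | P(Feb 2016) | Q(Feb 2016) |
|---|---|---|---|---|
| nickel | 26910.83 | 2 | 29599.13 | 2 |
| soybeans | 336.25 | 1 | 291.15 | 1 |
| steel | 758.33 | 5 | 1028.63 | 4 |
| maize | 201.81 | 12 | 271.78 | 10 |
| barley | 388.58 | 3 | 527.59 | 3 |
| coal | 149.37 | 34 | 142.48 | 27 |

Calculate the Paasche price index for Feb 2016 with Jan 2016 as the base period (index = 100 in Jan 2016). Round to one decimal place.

Paasche price index uses current-period quantities as weights.
ΣP(Feb 2016)·Q(Feb 2016) = 29599.13×2 + 291.15×1 + 1028.63×4 + 271.78×10 + 527.59×3 + 142.48×27 = 59198.26 + 291.15 + 4114.52 + 2717.8 + 1582.77 + 3846.96 = 71751.46
ΣP(Jan 2016)·Q(Feb 2016) = 26910.83×2 + 336.25×1 + 758.33×4 + 201.81×10 + 388.58×3 + 149.37×27 = 53821.66 + 336.25 + 3033.32 + 2018.1 + 1165.74 + 4032.99 = 64408.06
Index = 71751.46 / 64408.06 × 100 = 111.4014

111.4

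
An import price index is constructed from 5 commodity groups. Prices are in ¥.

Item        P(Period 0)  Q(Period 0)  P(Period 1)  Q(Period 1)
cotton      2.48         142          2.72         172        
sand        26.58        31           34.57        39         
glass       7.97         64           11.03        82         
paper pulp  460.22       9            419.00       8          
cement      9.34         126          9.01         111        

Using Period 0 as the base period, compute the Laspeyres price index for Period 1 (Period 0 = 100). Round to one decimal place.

100.9

Laspeyres price index uses base-period quantities as weights.
ΣP(Period 1)·Q(Period 0) = 2.72×142 + 34.57×31 + 11.03×64 + 419.00×9 + 9.01×126 = 386.24 + 1071.67 + 705.92 + 3771 + 1135.26 = 7070.09
ΣP(Period 0)·Q(Period 0) = 2.48×142 + 26.58×31 + 7.97×64 + 460.22×9 + 9.34×126 = 352.16 + 823.98 + 510.08 + 4141.98 + 1176.84 = 7005.04
Index = 7070.09 / 7005.04 × 100 = 100.9286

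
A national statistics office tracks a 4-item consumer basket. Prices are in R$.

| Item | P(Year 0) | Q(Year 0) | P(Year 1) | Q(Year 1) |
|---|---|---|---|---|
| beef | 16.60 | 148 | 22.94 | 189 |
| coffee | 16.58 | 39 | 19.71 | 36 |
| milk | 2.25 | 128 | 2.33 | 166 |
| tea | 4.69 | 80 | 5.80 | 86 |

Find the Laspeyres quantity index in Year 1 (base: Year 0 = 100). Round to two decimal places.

Laspeyres quantity index uses base-period prices as weights.
ΣP(Year 0)·Q(Year 1) = 16.60×189 + 16.58×36 + 2.25×166 + 4.69×86 = 3137.4 + 596.88 + 373.5 + 403.34 = 4511.12
ΣP(Year 0)·Q(Year 0) = 16.60×148 + 16.58×39 + 2.25×128 + 4.69×80 = 2456.8 + 646.62 + 288 + 375.2 = 3766.62
Index = 4511.12 / 3766.62 × 100 = 119.7657

119.77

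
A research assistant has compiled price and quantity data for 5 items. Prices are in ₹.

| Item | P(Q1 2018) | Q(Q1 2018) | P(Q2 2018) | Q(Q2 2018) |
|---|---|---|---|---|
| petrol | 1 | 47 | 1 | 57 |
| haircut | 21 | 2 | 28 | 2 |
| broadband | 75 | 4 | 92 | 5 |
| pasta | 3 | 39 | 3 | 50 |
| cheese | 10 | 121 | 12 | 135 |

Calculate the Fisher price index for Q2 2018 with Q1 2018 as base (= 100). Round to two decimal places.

118.79

Laspeyres component (base-period weights):
ΣP(Q2 2018)Q(Q1 2018) = 1×47 + 28×2 + 92×4 + 3×39 + 12×121 = 47 + 56 + 368 + 117 + 1452 = 2040
ΣP(Q1 2018)Q(Q1 2018) = 1×47 + 21×2 + 75×4 + 3×39 + 10×121 = 47 + 42 + 300 + 117 + 1210 = 1716
L = 2040 / 1716 × 100 = 118.8811
Paasche component (current-period weights):
ΣP(Q2 2018)Q(Q2 2018) = 1×57 + 28×2 + 92×5 + 3×50 + 12×135 = 57 + 56 + 460 + 150 + 1620 = 2343
ΣP(Q1 2018)Q(Q2 2018) = 1×57 + 21×2 + 75×5 + 3×50 + 10×135 = 57 + 42 + 375 + 150 + 1350 = 1974
P = 2343 / 1974 × 100 = 118.6930
Fisher = √(L × P) = √(118.8811 × 118.6930) = 118.7870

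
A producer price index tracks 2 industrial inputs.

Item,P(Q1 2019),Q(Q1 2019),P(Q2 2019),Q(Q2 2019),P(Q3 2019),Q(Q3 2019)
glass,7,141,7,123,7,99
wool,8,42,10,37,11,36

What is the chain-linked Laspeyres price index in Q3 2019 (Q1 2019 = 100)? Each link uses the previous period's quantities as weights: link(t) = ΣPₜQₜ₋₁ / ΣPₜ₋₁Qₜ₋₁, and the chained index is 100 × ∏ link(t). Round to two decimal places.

Link Q1 2019→Q2 2019:
ΣP(Q2 2019)Q(Q1 2019) = 7×141 + 10×42 = 987 + 420 = 1407
ΣP(Q1 2019)Q(Q1 2019) = 7×141 + 8×42 = 987 + 336 = 1323
link = 1407/1323 = 1.063492
Link Q2 2019→Q3 2019:
ΣP(Q3 2019)Q(Q2 2019) = 7×123 + 11×37 = 861 + 407 = 1268
ΣP(Q2 2019)Q(Q2 2019) = 7×123 + 10×37 = 861 + 370 = 1231
link = 1268/1231 = 1.030057
Chained index = 100 × 1.063492 × 1.030057 = 109.5457

109.55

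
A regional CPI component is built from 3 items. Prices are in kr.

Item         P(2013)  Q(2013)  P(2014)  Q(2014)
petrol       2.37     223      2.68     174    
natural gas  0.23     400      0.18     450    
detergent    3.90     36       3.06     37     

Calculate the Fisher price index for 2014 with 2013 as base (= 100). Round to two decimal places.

101.26

Laspeyres component (base-period weights):
ΣP(2014)Q(2013) = 2.68×223 + 0.18×400 + 3.06×36 = 597.64 + 72 + 110.16 = 779.8
ΣP(2013)Q(2013) = 2.37×223 + 0.23×400 + 3.90×36 = 528.51 + 92 + 140.4 = 760.91
L = 779.8 / 760.91 × 100 = 102.4826
Paasche component (current-period weights):
ΣP(2014)Q(2014) = 2.68×174 + 0.18×450 + 3.06×37 = 466.32 + 81 + 113.22 = 660.54
ΣP(2013)Q(2014) = 2.37×174 + 0.23×450 + 3.90×37 = 412.38 + 103.5 + 144.3 = 660.18
P = 660.54 / 660.18 × 100 = 100.0545
Fisher = √(L × P) = √(102.4826 × 100.0545) = 101.2613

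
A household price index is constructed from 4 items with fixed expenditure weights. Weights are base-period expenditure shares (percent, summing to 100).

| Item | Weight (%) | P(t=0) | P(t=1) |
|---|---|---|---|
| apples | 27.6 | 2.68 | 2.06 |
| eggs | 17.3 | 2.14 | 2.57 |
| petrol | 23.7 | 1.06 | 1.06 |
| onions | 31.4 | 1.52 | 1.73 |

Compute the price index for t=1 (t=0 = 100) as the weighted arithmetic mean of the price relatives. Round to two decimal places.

apples: 27.6 × (2.06/2.68) = 27.6 × 0.768657 = 21.2149
eggs: 17.3 × (2.57/2.14) = 17.3 × 1.200935 = 20.7762
petrol: 23.7 × (1.06/1.06) = 23.7 × 1.000000 = 23.7000
onions: 31.4 × (1.73/1.52) = 31.4 × 1.138158 = 35.7382
Index = Σ wᵢ·(p₁ᵢ/p₀ᵢ) = 21.2149 + 20.7762 + 23.7000 + 35.7382 = 101.4293

101.43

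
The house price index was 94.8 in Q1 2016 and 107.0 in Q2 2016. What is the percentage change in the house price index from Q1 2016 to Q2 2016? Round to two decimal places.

Change = (107.0 − 94.8) / 94.8 × 100
       = 12.2 / 94.8 × 100 = 12.8692%

12.87%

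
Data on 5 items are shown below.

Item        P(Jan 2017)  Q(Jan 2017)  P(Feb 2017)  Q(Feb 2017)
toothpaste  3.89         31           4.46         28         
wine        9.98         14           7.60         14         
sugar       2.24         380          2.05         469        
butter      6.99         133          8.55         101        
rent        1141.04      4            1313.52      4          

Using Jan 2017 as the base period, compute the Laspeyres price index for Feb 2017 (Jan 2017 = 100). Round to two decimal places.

Laspeyres price index uses base-period quantities as weights.
ΣP(Feb 2017)·Q(Jan 2017) = 4.46×31 + 7.60×14 + 2.05×380 + 8.55×133 + 1313.52×4 = 138.26 + 106.4 + 779 + 1137.15 + 5254.08 = 7414.89
ΣP(Jan 2017)·Q(Jan 2017) = 3.89×31 + 9.98×14 + 2.24×380 + 6.99×133 + 1141.04×4 = 120.59 + 139.72 + 851.2 + 929.67 + 4564.16 = 6605.34
Index = 7414.89 / 6605.34 × 100 = 112.2560

112.26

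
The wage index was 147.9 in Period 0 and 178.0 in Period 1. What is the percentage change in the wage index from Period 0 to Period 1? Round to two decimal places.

Change = (178.0 − 147.9) / 147.9 × 100
       = 30.1 / 147.9 × 100 = 20.3516%

20.35%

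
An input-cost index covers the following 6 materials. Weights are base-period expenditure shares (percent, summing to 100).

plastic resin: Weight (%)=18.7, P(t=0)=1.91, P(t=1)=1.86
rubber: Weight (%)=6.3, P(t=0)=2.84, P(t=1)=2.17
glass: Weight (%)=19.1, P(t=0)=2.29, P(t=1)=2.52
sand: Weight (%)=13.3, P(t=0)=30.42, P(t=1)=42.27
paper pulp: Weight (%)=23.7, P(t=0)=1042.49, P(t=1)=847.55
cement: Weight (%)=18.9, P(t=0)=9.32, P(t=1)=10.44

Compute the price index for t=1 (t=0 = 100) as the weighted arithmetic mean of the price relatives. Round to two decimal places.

102.96

plastic resin: 18.7 × (1.86/1.91) = 18.7 × 0.973822 = 18.2105
rubber: 6.3 × (2.17/2.84) = 6.3 × 0.764085 = 4.8137
glass: 19.1 × (2.52/2.29) = 19.1 × 1.100437 = 21.0183
sand: 13.3 × (42.27/30.42) = 13.3 × 1.389546 = 18.4810
paper pulp: 23.7 × (847.55/1042.49) = 23.7 × 0.813005 = 19.2682
cement: 18.9 × (10.44/9.32) = 18.9 × 1.120172 = 21.1712
Index = Σ wᵢ·(p₁ᵢ/p₀ᵢ) = 18.2105 + 4.8137 + 21.0183 + 18.4810 + 19.2682 + 21.1712 = 102.9630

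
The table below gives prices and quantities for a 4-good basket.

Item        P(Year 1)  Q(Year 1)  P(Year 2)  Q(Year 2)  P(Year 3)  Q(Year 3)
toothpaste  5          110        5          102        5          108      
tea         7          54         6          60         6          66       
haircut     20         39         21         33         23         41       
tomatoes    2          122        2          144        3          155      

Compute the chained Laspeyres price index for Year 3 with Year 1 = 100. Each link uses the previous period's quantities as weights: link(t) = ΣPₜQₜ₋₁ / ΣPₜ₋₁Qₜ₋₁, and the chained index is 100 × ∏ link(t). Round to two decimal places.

110.49

Link Year 1→Year 2:
ΣP(Year 2)Q(Year 1) = 5×110 + 6×54 + 21×39 + 2×122 = 550 + 324 + 819 + 244 = 1937
ΣP(Year 1)Q(Year 1) = 5×110 + 7×54 + 20×39 + 2×122 = 550 + 378 + 780 + 244 = 1952
link = 1937/1952 = 0.992316
Link Year 2→Year 3:
ΣP(Year 3)Q(Year 2) = 5×102 + 6×60 + 23×33 + 3×144 = 510 + 360 + 759 + 432 = 2061
ΣP(Year 2)Q(Year 2) = 5×102 + 6×60 + 21×33 + 2×144 = 510 + 360 + 693 + 288 = 1851
link = 2061/1851 = 1.113452
Chained index = 100 × 0.992316 × 1.113452 = 110.4896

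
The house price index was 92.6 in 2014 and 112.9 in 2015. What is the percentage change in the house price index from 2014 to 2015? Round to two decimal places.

21.92%

Change = (112.9 − 92.6) / 92.6 × 100
       = 20.3 / 92.6 × 100 = 21.9222%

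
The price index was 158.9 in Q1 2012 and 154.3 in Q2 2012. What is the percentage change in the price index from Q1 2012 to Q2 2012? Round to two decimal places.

Change = (154.3 − 158.9) / 158.9 × 100
       = -4.6 / 158.9 × 100 = -2.8949%

-2.89%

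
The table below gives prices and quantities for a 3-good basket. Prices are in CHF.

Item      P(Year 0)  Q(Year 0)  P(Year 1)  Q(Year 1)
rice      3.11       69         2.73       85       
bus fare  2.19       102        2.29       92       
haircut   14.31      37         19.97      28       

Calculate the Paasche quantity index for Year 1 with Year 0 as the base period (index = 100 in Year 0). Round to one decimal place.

86.3

Paasche quantity index uses current-period prices as weights.
ΣP(Year 1)·Q(Year 1) = 2.73×85 + 2.29×92 + 19.97×28 = 232.05 + 210.68 + 559.16 = 1001.89
ΣP(Year 1)·Q(Year 0) = 2.73×69 + 2.29×102 + 19.97×37 = 188.37 + 233.58 + 738.89 = 1160.84
Index = 1001.89 / 1160.84 × 100 = 86.3073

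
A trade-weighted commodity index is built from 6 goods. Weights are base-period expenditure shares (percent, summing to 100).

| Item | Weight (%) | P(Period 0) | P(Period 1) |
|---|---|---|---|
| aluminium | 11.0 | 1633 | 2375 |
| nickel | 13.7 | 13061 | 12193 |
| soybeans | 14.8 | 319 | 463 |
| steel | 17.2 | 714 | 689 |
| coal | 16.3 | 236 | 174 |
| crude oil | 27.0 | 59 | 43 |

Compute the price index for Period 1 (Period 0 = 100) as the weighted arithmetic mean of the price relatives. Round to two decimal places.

aluminium: 11.0 × (2375/1633) = 11.0 × 1.454378 = 15.9982
nickel: 13.7 × (12193/13061) = 13.7 × 0.933543 = 12.7895
soybeans: 14.8 × (463/319) = 14.8 × 1.451411 = 21.4809
steel: 17.2 × (689/714) = 17.2 × 0.964986 = 16.5978
coal: 16.3 × (174/236) = 16.3 × 0.737288 = 12.0178
crude oil: 27.0 × (43/59) = 27.0 × 0.728814 = 19.6780
Index = Σ wᵢ·(p₁ᵢ/p₀ᵢ) = 15.9982 + 12.7895 + 21.4809 + 16.5978 + 12.0178 + 19.6780 = 98.5621

98.56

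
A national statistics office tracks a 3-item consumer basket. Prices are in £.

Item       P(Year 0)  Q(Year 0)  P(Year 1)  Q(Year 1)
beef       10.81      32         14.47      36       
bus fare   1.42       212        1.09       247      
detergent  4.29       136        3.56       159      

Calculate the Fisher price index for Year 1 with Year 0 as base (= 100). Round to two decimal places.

95.57

Laspeyres component (base-period weights):
ΣP(Year 1)Q(Year 0) = 14.47×32 + 1.09×212 + 3.56×136 = 463.04 + 231.08 + 484.16 = 1178.28
ΣP(Year 0)Q(Year 0) = 10.81×32 + 1.42×212 + 4.29×136 = 345.92 + 301.04 + 583.44 = 1230.4
L = 1178.28 / 1230.4 × 100 = 95.7640
Paasche component (current-period weights):
ΣP(Year 1)Q(Year 1) = 14.47×36 + 1.09×247 + 3.56×159 = 520.92 + 269.23 + 566.04 = 1356.19
ΣP(Year 0)Q(Year 1) = 10.81×36 + 1.42×247 + 4.29×159 = 389.16 + 350.74 + 682.11 = 1422.01
P = 1356.19 / 1422.01 × 100 = 95.3713
Fisher = √(L × P) = √(95.7640 × 95.3713) = 95.5675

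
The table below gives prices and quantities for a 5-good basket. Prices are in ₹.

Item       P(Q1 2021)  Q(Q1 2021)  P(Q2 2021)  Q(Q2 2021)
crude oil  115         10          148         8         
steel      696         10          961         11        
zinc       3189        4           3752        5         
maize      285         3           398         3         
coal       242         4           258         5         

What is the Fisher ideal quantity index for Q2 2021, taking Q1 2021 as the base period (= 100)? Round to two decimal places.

Laspeyres component (base-period weights):
ΣP(Q1 2021)Q(Q2 2021) = 115×8 + 696×11 + 3189×5 + 285×3 + 242×5 = 920 + 7656 + 15945 + 855 + 1210 = 26586
ΣP(Q1 2021)Q(Q1 2021) = 115×10 + 696×10 + 3189×4 + 285×3 + 242×4 = 1150 + 6960 + 12756 + 855 + 968 = 22689
L = 26586 / 22689 × 100 = 117.1757
Paasche component (current-period weights):
ΣP(Q2 2021)Q(Q2 2021) = 148×8 + 961×11 + 3752×5 + 398×3 + 258×5 = 1184 + 10571 + 18760 + 1194 + 1290 = 32999
ΣP(Q2 2021)Q(Q1 2021) = 148×10 + 961×10 + 3752×4 + 398×3 + 258×4 = 1480 + 9610 + 15008 + 1194 + 1032 = 28324
P = 32999 / 28324 × 100 = 116.5054
Fisher = √(L × P) = √(117.1757 × 116.5054) = 116.8401

116.84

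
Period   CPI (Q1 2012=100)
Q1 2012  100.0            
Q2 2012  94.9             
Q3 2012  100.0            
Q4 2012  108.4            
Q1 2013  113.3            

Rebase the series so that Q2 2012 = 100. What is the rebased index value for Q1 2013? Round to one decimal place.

Rebased(Q1 2013) = 113.3 / 94.9 × 100 = 119.3888

119.4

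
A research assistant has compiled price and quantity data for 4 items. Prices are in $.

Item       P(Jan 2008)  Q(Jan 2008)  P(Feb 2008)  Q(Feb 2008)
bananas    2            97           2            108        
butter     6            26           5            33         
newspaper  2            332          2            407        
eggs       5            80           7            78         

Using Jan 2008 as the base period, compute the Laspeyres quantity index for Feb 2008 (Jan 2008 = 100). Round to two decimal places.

114.43

Laspeyres quantity index uses base-period prices as weights.
ΣP(Jan 2008)·Q(Feb 2008) = 2×108 + 6×33 + 2×407 + 5×78 = 216 + 198 + 814 + 390 = 1618
ΣP(Jan 2008)·Q(Jan 2008) = 2×97 + 6×26 + 2×332 + 5×80 = 194 + 156 + 664 + 400 = 1414
Index = 1618 / 1414 × 100 = 114.4272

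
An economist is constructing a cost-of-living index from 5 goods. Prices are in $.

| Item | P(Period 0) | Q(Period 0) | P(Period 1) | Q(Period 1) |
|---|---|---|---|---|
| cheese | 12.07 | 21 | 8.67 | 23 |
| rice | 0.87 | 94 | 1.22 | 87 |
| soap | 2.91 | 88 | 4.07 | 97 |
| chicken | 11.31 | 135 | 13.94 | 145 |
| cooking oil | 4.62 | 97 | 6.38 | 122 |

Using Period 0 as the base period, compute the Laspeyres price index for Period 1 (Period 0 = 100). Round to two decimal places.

Laspeyres price index uses base-period quantities as weights.
ΣP(Period 1)·Q(Period 0) = 8.67×21 + 1.22×94 + 4.07×88 + 13.94×135 + 6.38×97 = 182.07 + 114.68 + 358.16 + 1881.9 + 618.86 = 3155.67
ΣP(Period 0)·Q(Period 0) = 12.07×21 + 0.87×94 + 2.91×88 + 11.31×135 + 4.62×97 = 253.47 + 81.78 + 256.08 + 1526.85 + 448.14 = 2566.32
Index = 3155.67 / 2566.32 × 100 = 122.9648

122.96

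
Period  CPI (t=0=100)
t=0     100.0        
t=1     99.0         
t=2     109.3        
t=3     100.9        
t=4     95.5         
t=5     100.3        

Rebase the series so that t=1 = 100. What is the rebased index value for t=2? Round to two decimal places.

Rebased(t=2) = 109.3 / 99.0 × 100 = 110.4040

110.40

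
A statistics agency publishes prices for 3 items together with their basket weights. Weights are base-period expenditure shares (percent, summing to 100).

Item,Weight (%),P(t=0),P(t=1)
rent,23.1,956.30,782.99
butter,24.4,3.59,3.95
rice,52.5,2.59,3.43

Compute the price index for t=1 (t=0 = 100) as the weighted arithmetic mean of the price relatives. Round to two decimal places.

rent: 23.1 × (782.99/956.30) = 23.1 × 0.818770 = 18.9136
butter: 24.4 × (3.95/3.59) = 24.4 × 1.100279 = 26.8468
rice: 52.5 × (3.43/2.59) = 52.5 × 1.324324 = 69.5270
Index = Σ wᵢ·(p₁ᵢ/p₀ᵢ) = 18.9136 + 26.8468 + 69.5270 = 115.2874

115.29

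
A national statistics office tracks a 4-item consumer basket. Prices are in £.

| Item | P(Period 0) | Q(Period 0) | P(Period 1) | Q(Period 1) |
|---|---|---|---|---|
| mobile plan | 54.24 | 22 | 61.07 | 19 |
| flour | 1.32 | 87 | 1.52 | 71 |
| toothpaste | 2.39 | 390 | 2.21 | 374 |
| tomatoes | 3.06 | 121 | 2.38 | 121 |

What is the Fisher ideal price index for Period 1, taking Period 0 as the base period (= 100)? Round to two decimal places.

100.17

Laspeyres component (base-period weights):
ΣP(Period 1)Q(Period 0) = 61.07×22 + 1.52×87 + 2.21×390 + 2.38×121 = 1343.54 + 132.24 + 861.9 + 287.98 = 2625.66
ΣP(Period 0)Q(Period 0) = 54.24×22 + 1.32×87 + 2.39×390 + 3.06×121 = 1193.28 + 114.84 + 932.1 + 370.26 = 2610.48
L = 2625.66 / 2610.48 × 100 = 100.5815
Paasche component (current-period weights):
ΣP(Period 1)Q(Period 1) = 61.07×19 + 1.52×71 + 2.21×374 + 2.38×121 = 1160.33 + 107.92 + 826.54 + 287.98 = 2382.77
ΣP(Period 0)Q(Period 1) = 54.24×19 + 1.32×71 + 2.39×374 + 3.06×121 = 1030.56 + 93.72 + 893.86 + 370.26 = 2388.4
P = 2382.77 / 2388.4 × 100 = 99.7643
Fisher = √(L × P) = √(100.5815 × 99.7643) = 100.1721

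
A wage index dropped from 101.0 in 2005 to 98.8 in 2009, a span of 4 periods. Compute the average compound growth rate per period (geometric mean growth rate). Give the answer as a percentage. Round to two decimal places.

Growth factor = (98.8/101.0)^(1/4) = (0.978218)^(1/4) = 0.994509
Growth rate = 0.994509 − 1 = -0.005491 = -0.5491%

-0.55%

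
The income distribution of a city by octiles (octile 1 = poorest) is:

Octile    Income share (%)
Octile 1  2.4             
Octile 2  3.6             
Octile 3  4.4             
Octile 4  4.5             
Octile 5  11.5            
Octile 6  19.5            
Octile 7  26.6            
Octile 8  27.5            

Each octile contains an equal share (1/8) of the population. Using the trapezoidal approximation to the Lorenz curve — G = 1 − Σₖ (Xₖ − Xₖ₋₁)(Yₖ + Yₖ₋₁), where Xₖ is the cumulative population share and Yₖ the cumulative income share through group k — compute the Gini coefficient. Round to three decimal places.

0.429

Cumulative income shares Yₖ: 0.0240, 0.0600, 0.1040, 0.1490, 0.2640, 0.4590, 0.7250, 1.0000
Σ (Xₖ−Xₖ₋₁)(Yₖ+Yₖ₋₁) = (1/8)(0.0240+0.0000) + (1/8)(0.0600+0.0240) + (1/8)(0.1040+0.0600) + (1/8)(0.1490+0.1040) + (1/8)(0.2640+0.1490) + (1/8)(0.4590+0.2640) + (1/8)(0.7250+0.4590) + (1/8)(1.0000+0.7250)
  = 0.0030 + 0.0105 + 0.0205 + 0.0316 + 0.0516 + 0.0904 + 0.1480 + 0.2156 = 0.5713
G = 1 − 0.5713 = 0.4287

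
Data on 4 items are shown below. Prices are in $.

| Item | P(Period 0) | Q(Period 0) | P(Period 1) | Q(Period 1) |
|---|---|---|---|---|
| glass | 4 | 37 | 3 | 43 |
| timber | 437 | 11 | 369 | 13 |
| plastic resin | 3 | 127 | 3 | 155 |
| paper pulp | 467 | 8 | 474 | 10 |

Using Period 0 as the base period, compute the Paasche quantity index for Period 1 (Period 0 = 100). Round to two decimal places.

Paasche quantity index uses current-period prices as weights.
ΣP(Period 1)·Q(Period 1) = 3×43 + 369×13 + 3×155 + 474×10 = 129 + 4797 + 465 + 4740 = 10131
ΣP(Period 1)·Q(Period 0) = 3×37 + 369×11 + 3×127 + 474×8 = 111 + 4059 + 381 + 3792 = 8343
Index = 10131 / 8343 × 100 = 121.4311

121.43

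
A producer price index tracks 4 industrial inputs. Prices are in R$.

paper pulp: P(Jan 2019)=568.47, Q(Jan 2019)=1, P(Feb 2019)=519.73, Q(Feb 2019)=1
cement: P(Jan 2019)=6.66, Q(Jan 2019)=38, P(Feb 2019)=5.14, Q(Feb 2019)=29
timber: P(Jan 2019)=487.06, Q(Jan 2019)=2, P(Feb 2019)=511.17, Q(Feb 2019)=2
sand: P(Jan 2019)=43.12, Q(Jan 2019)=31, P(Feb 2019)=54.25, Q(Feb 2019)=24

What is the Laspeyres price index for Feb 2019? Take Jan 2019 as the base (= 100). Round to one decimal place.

109.2

Laspeyres price index uses base-period quantities as weights.
ΣP(Feb 2019)·Q(Jan 2019) = 519.73×1 + 5.14×38 + 511.17×2 + 54.25×31 = 519.73 + 195.32 + 1022.34 + 1681.75 = 3419.14
ΣP(Jan 2019)·Q(Jan 2019) = 568.47×1 + 6.66×38 + 487.06×2 + 43.12×31 = 568.47 + 253.08 + 974.12 + 1336.72 = 3132.39
Index = 3419.14 / 3132.39 × 100 = 109.1544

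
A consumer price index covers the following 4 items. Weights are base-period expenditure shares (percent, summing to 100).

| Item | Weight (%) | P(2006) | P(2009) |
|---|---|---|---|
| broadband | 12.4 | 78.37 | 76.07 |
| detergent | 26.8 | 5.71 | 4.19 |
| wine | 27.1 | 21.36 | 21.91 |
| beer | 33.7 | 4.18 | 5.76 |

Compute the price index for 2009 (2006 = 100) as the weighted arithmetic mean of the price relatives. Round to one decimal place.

broadband: 12.4 × (76.07/78.37) = 12.4 × 0.970652 = 12.0361
detergent: 26.8 × (4.19/5.71) = 26.8 × 0.733800 = 19.6658
wine: 27.1 × (21.91/21.36) = 27.1 × 1.025749 = 27.7978
beer: 33.7 × (5.76/4.18) = 33.7 × 1.377990 = 46.4383
Index = Σ wᵢ·(p₁ᵢ/p₀ᵢ) = 12.0361 + 19.6658 + 27.7978 + 46.4383 = 105.9380

105.9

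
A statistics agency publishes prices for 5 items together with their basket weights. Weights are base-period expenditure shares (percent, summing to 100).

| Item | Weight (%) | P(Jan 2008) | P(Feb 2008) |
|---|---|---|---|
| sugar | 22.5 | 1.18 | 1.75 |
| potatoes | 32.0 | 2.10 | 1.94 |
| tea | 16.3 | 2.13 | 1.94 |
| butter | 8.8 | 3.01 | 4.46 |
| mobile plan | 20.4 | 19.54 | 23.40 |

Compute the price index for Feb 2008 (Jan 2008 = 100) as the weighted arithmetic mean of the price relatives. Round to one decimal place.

115.2

sugar: 22.5 × (1.75/1.18) = 22.5 × 1.483051 = 33.3686
potatoes: 32.0 × (1.94/2.10) = 32.0 × 0.923810 = 29.5619
tea: 16.3 × (1.94/2.13) = 16.3 × 0.910798 = 14.8460
butter: 8.8 × (4.46/3.01) = 8.8 × 1.481728 = 13.0392
mobile plan: 20.4 × (23.40/19.54) = 20.4 × 1.197544 = 24.4299
Index = Σ wᵢ·(p₁ᵢ/p₀ᵢ) = 33.3686 + 29.5619 + 14.8460 + 13.0392 + 24.4299 = 115.2456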